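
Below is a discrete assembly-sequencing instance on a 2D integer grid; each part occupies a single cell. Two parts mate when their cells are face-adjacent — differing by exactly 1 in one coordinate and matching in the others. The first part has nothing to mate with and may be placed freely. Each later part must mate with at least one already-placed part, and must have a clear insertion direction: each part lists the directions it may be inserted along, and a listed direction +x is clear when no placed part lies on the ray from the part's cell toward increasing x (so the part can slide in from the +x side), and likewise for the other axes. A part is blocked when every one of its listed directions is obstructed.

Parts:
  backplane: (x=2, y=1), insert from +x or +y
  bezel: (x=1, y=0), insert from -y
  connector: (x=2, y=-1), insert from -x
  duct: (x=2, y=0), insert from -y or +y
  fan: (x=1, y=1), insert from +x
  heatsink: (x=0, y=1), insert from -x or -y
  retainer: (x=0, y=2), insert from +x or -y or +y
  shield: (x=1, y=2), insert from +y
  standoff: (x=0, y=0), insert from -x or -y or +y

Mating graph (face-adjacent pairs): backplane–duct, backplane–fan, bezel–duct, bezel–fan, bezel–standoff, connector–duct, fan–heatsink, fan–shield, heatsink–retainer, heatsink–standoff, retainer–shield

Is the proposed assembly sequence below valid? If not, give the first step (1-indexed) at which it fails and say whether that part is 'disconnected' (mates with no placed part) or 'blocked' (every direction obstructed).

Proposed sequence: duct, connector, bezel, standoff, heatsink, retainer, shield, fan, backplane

1. duct@(2, 0) [-y clear] — {duct}
2. connector@(2, -1) [-x clear] — {connector, duct}
3. bezel@(1, 0) [-y clear] — {bezel, connector, duct}
4. standoff@(0, 0) [-x clear] — {bezel, connector, duct, standoff}
5. heatsink@(0, 1) [-x clear] — {bezel, connector, duct, heatsink, standoff}
6. retainer@(0, 2) [+x clear] — {bezel, connector, duct, heatsink, retainer, standoff}
7. shield@(1, 2) [+y clear] — {bezel, connector, duct, heatsink, retainer, shield, standoff}
8. fan@(1, 1) [+x clear] — {bezel, connector, duct, fan, heatsink, retainer, shield, standoff}
9. backplane@(2, 1) [+x clear] — {backplane, bezel, connector, duct, fan, heatsink, retainer, shield, standoff}

Valid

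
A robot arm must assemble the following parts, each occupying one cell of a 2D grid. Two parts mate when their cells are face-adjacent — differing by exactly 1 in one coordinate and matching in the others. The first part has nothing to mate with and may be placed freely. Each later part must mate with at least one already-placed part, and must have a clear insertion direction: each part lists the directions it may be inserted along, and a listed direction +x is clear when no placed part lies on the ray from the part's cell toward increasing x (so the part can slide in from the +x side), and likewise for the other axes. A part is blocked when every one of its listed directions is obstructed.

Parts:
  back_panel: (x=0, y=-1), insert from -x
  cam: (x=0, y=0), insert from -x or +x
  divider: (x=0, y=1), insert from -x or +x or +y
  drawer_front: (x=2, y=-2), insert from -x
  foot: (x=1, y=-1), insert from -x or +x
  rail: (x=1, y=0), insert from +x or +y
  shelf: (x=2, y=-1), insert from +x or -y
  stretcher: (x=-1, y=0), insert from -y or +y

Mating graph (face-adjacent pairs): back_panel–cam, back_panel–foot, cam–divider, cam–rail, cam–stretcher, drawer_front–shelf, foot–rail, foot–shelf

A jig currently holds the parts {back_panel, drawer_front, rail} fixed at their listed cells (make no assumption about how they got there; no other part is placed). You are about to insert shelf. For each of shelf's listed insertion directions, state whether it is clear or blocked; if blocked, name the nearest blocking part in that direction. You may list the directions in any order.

+x: clear; -y: blocked by drawer_front

+x: ray from shelf(2, -1) has no placed part ⇒ clear
-y: nearest on ray is drawer_front@(2, -2) ⇒ blocked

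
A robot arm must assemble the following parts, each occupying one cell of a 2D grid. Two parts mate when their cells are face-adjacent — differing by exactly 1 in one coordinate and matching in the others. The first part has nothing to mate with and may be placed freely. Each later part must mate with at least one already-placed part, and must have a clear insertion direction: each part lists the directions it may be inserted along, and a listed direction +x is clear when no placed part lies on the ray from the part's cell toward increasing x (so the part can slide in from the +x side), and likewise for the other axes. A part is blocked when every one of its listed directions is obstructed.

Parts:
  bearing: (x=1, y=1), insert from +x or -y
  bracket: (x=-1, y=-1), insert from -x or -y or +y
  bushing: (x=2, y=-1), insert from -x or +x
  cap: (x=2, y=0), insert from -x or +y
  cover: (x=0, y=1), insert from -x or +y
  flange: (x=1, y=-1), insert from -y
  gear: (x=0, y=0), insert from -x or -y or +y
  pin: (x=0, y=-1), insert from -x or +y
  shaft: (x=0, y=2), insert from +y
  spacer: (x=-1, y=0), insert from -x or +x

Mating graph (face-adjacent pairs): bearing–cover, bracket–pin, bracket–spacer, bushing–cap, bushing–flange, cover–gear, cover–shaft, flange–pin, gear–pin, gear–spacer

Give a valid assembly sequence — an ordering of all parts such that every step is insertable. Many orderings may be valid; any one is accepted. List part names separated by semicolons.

cap; bushing; flange; pin; bracket; spacer; gear; cover; shaft; bearing

1. cap@(2, 0) [-x clear] — {cap}
2. bushing@(2, -1) [-x clear] — {bushing, cap}
3. flange@(1, -1) [-y clear] — {bushing, cap, flange}
4. pin@(0, -1) [-x clear] — {bushing, cap, flange, pin}
5. bracket@(-1, -1) [-x clear] — {bracket, bushing, cap, flange, pin}
6. spacer@(-1, 0) [-x clear] — {bracket, bushing, cap, flange, pin, spacer}
7. gear@(0, 0) [+y clear] — {bracket, bushing, cap, flange, gear, pin, spacer}
8. cover@(0, 1) [-x clear] — {bracket, bushing, cap, cover, flange, gear, pin, spacer}
9. shaft@(0, 2) [+y clear] — {bracket, bushing, cap, cover, flange, gear, pin, shaft, spacer}
10. bearing@(1, 1) [+x clear] — {bearing, bracket, bushing, cap, cover, flange, gear, pin, shaft, spacer}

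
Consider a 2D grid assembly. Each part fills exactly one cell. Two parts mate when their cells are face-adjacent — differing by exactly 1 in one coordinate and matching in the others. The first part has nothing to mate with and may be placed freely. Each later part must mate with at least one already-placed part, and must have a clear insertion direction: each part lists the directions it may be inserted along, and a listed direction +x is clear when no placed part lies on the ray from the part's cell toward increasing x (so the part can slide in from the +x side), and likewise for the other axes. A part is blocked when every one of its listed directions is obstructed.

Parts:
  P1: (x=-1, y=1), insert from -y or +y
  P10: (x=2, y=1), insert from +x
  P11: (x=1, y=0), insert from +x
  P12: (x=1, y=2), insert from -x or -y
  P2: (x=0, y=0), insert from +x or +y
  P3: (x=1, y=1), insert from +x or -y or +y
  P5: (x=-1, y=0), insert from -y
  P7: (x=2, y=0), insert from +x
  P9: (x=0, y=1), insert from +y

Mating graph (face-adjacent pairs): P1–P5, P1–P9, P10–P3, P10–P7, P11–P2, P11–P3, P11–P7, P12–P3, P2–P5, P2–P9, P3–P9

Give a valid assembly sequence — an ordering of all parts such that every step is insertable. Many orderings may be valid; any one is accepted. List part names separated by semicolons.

1. P1@(-1, 1) [-y clear] — {P1}
2. P9@(0, 1) [+y clear] — {P1, P9}
3. P2@(0, 0) [+x clear] — {P1, P2, P9}
4. P11@(1, 0) [+x clear] — {P1, P11, P2, P9}
5. P7@(2, 0) [+x clear] — {P1, P11, P2, P7, P9}
6. P10@(2, 1) [+x clear] — {P1, P10, P11, P2, P7, P9}
7. P3@(1, 1) [+y clear] — {P1, P10, P11, P2, P3, P7, P9}
8. P5@(-1, 0) [-y clear] — {P1, P10, P11, P2, P3, P5, P7, P9}
9. P12@(1, 2) [-x clear] — {P1, P10, P11, P12, P2, P3, P5, P7, P9}

P1; P9; P2; P11; P7; P10; P3; P5; P12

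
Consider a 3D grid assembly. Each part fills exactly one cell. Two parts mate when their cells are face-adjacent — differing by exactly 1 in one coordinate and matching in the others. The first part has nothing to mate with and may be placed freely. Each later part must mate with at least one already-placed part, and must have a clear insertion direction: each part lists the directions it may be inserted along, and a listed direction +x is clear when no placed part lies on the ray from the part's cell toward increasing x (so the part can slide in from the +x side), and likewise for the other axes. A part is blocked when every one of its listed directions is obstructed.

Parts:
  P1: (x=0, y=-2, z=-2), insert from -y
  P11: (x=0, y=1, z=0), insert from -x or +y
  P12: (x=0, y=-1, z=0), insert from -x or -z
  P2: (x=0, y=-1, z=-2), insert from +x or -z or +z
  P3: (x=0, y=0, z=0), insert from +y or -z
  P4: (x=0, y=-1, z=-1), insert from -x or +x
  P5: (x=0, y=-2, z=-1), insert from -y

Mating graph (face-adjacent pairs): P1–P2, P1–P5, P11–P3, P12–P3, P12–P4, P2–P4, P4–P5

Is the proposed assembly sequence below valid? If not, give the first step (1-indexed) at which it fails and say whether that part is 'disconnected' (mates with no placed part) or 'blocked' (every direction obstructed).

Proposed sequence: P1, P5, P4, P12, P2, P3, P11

1. P1@(0, -2, -2) [-y clear] — {P1}
2. P5@(0, -2, -1) [-y clear] — {P1, P5}
3. P4@(0, -1, -1) [-x clear] — {P1, P4, P5}
4. P12@(0, -1, 0) [-x clear] — {P1, P12, P4, P5}
5. P2@(0, -1, -2) [+x clear] — {P1, P12, P2, P4, P5}
6. P3@(0, 0, 0) [+y clear] — {P1, P12, P2, P3, P4, P5}
7. P11@(0, 1, 0) [-x clear] — {P1, P11, P12, P2, P3, P4, P5}

Valid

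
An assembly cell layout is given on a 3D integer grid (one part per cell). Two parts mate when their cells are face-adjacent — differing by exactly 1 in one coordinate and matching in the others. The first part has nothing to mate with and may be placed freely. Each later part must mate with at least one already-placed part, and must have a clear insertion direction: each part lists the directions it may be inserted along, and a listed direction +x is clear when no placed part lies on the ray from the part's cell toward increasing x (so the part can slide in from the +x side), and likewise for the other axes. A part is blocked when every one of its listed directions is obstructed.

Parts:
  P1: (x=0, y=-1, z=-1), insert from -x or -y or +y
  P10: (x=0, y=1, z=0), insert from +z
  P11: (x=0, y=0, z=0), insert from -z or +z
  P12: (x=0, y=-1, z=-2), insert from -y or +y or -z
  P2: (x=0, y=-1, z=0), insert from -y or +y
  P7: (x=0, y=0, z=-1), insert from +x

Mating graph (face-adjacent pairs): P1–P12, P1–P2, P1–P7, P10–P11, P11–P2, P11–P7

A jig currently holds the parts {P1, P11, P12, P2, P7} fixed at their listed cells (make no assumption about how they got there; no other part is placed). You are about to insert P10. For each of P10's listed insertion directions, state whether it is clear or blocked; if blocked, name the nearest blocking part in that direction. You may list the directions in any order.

+z: clear

+z: ray from P10(0, 1, 0) has no placed part ⇒ clear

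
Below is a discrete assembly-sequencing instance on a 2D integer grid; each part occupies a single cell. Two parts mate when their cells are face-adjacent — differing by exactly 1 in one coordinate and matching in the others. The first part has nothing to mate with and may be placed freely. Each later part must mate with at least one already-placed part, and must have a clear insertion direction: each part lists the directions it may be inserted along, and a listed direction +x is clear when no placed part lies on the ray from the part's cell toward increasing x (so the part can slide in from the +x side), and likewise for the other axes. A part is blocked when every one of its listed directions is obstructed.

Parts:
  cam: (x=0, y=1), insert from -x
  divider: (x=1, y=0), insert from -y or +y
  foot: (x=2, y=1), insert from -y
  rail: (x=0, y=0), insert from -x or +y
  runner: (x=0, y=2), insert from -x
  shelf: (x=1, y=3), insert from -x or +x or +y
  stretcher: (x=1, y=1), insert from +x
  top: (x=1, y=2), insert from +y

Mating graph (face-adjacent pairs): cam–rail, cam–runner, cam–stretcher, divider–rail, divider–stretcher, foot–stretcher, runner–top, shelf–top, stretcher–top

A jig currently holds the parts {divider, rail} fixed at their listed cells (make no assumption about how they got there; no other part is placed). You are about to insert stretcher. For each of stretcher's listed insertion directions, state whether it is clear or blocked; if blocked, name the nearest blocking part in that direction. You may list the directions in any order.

+x: ray from stretcher(1, 1) has no placed part ⇒ clear

+x: clear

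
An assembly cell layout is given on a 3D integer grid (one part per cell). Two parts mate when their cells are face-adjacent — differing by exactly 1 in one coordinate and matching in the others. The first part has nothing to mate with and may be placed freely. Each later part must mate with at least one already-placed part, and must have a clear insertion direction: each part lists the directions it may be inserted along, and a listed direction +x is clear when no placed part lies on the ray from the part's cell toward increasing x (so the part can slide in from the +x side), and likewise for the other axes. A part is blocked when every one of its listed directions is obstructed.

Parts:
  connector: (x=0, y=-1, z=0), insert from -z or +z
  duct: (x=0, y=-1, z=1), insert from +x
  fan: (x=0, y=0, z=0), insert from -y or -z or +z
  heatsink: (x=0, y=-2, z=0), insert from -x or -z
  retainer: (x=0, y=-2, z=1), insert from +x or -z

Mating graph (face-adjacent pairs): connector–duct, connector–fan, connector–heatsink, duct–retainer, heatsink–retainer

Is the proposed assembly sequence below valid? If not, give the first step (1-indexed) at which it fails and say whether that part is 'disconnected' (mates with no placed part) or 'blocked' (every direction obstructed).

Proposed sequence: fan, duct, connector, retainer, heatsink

1. fan@(0, 0, 0) [-y clear] — {fan}
2. duct@(0, -1, 1) — no placed neighbour ⇒ disconnected

Invalid at step 2 (disconnected)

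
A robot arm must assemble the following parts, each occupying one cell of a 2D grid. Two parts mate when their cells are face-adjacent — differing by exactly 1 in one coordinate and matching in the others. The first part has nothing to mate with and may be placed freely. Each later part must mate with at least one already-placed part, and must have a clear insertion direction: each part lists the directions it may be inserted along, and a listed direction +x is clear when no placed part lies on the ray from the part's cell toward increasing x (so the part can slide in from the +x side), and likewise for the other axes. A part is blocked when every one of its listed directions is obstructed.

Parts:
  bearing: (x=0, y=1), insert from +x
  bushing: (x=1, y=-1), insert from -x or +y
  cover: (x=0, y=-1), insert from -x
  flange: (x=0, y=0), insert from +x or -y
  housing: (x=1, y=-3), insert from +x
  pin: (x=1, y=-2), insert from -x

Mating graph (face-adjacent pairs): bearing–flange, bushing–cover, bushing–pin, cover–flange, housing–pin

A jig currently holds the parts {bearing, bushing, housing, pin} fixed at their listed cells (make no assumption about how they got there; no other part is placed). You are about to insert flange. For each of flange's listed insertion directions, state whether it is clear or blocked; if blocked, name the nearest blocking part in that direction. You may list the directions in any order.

+x: clear; -y: clear

+x: ray from flange(0, 0) has no placed part ⇒ clear
-y: ray from flange(0, 0) has no placed part ⇒ clear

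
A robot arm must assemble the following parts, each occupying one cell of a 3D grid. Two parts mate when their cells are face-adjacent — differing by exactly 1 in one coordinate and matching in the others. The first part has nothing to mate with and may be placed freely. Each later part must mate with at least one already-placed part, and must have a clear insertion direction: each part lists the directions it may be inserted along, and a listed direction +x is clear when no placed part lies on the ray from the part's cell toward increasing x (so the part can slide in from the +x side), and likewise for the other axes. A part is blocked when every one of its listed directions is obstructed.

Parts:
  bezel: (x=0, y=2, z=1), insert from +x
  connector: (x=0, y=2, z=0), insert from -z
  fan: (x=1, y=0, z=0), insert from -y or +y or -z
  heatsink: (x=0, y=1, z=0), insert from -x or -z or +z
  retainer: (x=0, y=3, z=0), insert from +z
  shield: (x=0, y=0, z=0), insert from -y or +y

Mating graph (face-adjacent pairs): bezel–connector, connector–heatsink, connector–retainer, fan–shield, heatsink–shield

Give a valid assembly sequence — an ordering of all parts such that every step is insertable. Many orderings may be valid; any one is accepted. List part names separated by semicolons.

shield; heatsink; connector; bezel; fan; retainer

1. shield@(0, 0, 0) [-y clear] — {shield}
2. heatsink@(0, 1, 0) [-x clear] — {heatsink, shield}
3. connector@(0, 2, 0) [-z clear] — {connector, heatsink, shield}
4. bezel@(0, 2, 1) [+x clear] — {bezel, connector, heatsink, shield}
5. fan@(1, 0, 0) [-y clear] — {bezel, connector, fan, heatsink, shield}
6. retainer@(0, 3, 0) [+z clear] — {bezel, connector, fan, heatsink, retainer, shield}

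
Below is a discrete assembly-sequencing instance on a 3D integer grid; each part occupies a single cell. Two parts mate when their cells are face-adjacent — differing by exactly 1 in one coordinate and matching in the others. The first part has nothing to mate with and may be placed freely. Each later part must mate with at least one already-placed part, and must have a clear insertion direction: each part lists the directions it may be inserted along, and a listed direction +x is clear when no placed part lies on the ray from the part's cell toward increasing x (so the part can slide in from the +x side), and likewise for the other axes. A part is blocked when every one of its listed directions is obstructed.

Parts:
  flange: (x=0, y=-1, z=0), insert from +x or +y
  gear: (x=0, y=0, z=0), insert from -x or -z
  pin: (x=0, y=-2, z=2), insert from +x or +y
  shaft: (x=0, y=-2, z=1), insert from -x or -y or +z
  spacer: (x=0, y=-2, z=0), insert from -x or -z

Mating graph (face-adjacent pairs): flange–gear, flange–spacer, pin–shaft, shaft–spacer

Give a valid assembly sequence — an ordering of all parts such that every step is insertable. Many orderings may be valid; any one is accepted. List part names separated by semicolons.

shaft; spacer; flange; gear; pin

1. shaft@(0, -2, 1) [-x clear] — {shaft}
2. spacer@(0, -2, 0) [-x clear] — {shaft, spacer}
3. flange@(0, -1, 0) [+x clear] — {flange, shaft, spacer}
4. gear@(0, 0, 0) [-x clear] — {flange, gear, shaft, spacer}
5. pin@(0, -2, 2) [+x clear] — {flange, gear, pin, shaft, spacer}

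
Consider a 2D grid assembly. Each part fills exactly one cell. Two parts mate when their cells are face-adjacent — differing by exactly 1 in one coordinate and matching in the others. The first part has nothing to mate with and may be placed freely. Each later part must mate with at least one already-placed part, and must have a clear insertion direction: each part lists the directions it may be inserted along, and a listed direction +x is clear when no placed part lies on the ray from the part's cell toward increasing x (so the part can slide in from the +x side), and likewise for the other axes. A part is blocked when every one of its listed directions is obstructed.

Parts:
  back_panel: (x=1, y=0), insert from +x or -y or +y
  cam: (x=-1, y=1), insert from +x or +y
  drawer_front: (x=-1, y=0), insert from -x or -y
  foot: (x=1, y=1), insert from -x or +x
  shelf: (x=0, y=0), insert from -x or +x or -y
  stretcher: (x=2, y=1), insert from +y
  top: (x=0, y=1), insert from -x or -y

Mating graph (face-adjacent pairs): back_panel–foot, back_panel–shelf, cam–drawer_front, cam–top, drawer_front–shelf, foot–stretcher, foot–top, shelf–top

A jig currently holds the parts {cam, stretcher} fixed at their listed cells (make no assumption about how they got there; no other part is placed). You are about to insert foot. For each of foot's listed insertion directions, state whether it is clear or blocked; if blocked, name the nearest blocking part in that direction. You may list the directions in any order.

+x: blocked by stretcher; -x: blocked by cam

-x: nearest on ray is cam@(-1, 1) ⇒ blocked
+x: nearest on ray is stretcher@(2, 1) ⇒ blocked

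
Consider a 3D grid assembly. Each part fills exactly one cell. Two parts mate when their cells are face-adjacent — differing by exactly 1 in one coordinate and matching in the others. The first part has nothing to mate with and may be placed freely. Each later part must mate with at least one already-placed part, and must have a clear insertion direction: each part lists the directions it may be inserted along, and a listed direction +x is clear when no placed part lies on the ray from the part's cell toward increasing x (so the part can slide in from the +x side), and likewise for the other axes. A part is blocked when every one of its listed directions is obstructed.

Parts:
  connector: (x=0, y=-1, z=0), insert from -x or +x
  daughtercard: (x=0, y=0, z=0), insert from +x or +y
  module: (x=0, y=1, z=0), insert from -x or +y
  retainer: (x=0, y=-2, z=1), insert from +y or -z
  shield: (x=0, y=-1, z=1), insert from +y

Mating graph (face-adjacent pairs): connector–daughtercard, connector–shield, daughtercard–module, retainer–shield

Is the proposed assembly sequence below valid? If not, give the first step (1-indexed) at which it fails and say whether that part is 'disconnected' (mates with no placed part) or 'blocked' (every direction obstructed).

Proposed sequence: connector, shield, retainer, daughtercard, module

1. connector@(0, -1, 0) [-x clear] — {connector}
2. shield@(0, -1, 1) [+y clear] — {connector, shield}
3. retainer@(0, -2, 1) [-z clear] — {connector, retainer, shield}
4. daughtercard@(0, 0, 0) [+x clear] — {connector, daughtercard, retainer, shield}
5. module@(0, 1, 0) [-x clear] — {connector, daughtercard, module, retainer, shield}

Valid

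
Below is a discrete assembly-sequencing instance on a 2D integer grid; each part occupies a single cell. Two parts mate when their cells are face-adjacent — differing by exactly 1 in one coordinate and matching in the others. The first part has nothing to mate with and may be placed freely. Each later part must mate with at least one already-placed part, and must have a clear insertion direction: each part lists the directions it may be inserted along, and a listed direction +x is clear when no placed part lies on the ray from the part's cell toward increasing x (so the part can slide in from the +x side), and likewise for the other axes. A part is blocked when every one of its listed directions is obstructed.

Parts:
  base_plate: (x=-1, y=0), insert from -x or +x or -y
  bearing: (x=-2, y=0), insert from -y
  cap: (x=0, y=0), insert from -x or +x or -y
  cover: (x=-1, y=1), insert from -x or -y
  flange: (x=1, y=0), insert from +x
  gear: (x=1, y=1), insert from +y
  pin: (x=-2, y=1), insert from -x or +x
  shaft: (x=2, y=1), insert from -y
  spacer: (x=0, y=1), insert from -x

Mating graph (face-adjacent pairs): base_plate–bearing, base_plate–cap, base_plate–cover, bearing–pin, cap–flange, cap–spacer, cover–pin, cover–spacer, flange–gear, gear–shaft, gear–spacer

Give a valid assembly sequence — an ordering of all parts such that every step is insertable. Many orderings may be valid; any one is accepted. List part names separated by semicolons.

flange; gear; shaft; spacer; cover; base_plate; bearing; cap; pin

1. flange@(1, 0) [+x clear] — {flange}
2. gear@(1, 1) [+y clear] — {flange, gear}
3. shaft@(2, 1) [-y clear] — {flange, gear, shaft}
4. spacer@(0, 1) [-x clear] — {flange, gear, shaft, spacer}
5. cover@(-1, 1) [-x clear] — {cover, flange, gear, shaft, spacer}
6. base_plate@(-1, 0) [-x clear] — {base_plate, cover, flange, gear, shaft, spacer}
7. bearing@(-2, 0) [-y clear] — {base_plate, bearing, cover, flange, gear, shaft, spacer}
8. cap@(0, 0) [-y clear] — {base_plate, bearing, cap, cover, flange, gear, shaft, spacer}
9. pin@(-2, 1) [-x clear] — {base_plate, bearing, cap, cover, flange, gear, pin, shaft, spacer}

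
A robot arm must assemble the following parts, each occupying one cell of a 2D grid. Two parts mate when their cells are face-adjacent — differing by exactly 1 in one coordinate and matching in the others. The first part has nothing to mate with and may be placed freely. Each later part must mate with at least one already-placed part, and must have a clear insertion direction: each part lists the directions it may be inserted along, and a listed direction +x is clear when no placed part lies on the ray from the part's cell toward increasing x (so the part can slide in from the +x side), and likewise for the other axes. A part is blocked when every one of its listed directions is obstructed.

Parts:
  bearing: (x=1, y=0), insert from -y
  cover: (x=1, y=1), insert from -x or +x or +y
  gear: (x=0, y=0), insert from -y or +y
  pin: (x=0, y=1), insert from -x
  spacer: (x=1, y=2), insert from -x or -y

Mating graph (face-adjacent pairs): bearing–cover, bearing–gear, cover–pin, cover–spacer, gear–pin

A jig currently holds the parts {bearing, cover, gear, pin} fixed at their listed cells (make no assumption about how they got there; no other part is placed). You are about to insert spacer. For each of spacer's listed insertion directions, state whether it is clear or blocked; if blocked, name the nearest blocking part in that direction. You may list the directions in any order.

-x: ray from spacer(1, 2) has no placed part ⇒ clear
-y: nearest on ray is cover@(1, 1) ⇒ blocked

-x: clear; -y: blocked by cover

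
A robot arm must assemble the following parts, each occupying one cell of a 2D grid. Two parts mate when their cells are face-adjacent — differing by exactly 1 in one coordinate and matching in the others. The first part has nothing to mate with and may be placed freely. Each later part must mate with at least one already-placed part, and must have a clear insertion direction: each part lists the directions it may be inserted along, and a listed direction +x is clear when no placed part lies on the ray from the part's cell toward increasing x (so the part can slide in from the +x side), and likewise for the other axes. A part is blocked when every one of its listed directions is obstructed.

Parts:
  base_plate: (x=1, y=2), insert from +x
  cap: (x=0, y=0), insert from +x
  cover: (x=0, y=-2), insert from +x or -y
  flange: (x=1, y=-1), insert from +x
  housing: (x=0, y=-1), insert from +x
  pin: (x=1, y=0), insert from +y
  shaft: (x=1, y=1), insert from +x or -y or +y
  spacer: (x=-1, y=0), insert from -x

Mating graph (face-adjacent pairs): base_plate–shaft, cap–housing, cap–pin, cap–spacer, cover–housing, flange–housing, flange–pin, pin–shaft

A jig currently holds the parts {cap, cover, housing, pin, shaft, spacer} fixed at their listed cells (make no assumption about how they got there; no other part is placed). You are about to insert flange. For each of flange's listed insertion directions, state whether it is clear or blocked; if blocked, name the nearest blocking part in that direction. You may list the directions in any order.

+x: ray from flange(1, -1) has no placed part ⇒ clear

+x: clear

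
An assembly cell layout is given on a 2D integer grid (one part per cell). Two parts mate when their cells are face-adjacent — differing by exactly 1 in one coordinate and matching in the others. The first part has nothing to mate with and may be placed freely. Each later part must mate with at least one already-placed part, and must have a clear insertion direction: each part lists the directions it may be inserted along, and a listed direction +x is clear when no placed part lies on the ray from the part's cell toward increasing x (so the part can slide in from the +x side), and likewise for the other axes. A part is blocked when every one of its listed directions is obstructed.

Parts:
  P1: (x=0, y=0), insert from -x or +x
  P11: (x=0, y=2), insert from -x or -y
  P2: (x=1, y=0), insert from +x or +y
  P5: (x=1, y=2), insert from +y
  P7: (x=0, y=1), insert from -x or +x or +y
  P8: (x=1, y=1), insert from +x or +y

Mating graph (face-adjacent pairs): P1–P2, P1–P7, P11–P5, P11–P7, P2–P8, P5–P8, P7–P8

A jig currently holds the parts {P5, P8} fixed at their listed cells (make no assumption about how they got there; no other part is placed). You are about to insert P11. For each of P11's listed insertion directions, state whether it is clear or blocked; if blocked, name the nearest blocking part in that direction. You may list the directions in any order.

-x: ray from P11(0, 2) has no placed part ⇒ clear
-y: ray from P11(0, 2) has no placed part ⇒ clear

-x: clear; -y: clear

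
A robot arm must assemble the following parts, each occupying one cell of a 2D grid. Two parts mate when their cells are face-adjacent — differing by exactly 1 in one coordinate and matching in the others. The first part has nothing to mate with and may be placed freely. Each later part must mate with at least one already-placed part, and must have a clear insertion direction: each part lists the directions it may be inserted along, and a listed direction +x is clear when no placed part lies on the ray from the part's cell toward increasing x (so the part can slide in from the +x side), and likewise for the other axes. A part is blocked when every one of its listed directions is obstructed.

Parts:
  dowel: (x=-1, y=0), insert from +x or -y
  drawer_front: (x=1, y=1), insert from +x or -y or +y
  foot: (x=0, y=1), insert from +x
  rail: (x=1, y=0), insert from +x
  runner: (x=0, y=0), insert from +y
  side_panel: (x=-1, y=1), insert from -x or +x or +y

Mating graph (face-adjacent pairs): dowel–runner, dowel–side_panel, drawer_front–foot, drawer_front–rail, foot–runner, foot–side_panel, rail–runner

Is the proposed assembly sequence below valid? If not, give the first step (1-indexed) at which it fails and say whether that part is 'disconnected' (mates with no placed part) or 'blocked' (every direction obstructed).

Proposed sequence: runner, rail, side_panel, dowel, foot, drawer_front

1. runner@(0, 0) [+y clear] — {runner}
2. rail@(1, 0) [+x clear] — {rail, runner}
3. side_panel@(-1, 1) — no placed neighbour ⇒ disconnected

Invalid at step 3 (disconnected)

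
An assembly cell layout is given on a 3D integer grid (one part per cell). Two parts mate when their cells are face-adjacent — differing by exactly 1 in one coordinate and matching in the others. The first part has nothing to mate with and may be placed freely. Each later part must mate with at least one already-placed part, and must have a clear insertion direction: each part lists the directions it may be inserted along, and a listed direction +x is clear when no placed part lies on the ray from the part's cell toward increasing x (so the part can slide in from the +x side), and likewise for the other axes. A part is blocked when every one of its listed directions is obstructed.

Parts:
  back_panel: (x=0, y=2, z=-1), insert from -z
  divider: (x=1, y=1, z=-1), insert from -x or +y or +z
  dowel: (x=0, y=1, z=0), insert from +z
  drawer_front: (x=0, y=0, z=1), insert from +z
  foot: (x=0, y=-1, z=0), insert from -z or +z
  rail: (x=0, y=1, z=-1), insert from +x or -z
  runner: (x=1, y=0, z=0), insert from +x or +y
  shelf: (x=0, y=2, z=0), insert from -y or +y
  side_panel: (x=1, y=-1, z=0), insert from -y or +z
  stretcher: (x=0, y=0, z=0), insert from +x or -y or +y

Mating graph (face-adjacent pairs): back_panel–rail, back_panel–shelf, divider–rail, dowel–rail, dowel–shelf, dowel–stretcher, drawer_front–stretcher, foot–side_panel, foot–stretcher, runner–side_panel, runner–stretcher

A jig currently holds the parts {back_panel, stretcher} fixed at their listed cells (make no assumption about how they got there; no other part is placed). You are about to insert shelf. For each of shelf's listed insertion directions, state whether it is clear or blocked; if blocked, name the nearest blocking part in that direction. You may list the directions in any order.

+y: clear; -y: blocked by stretcher

-y: nearest on ray is stretcher@(0, 0, 0) ⇒ blocked
+y: ray from shelf(0, 2, 0) has no placed part ⇒ clear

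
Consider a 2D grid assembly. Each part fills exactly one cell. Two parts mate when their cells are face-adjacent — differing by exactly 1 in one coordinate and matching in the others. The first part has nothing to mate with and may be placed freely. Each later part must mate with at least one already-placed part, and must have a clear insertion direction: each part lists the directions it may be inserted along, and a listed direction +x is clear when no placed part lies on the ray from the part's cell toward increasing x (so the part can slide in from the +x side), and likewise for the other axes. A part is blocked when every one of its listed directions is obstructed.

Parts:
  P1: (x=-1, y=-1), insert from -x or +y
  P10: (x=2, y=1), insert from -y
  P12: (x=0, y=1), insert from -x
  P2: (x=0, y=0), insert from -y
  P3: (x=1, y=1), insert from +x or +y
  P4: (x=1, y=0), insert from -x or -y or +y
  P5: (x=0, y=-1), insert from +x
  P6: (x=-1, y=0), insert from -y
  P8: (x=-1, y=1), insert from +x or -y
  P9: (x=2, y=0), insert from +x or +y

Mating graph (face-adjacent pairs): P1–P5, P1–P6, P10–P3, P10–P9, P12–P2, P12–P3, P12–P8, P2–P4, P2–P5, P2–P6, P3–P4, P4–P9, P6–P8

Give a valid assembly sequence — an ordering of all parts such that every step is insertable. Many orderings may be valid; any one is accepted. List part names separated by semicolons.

1. P4@(1, 0) [-x clear] — {P4}
2. P2@(0, 0) [-y clear] — {P2, P4}
3. P5@(0, -1) [+x clear] — {P2, P4, P5}
4. P12@(0, 1) [-x clear] — {P12, P2, P4, P5}
5. P8@(-1, 1) [-y clear] — {P12, P2, P4, P5, P8}
6. P3@(1, 1) [+x clear] — {P12, P2, P3, P4, P5, P8}
7. P10@(2, 1) [-y clear] — {P10, P12, P2, P3, P4, P5, P8}
8. P9@(2, 0) [+x clear] — {P10, P12, P2, P3, P4, P5, P8, P9}
9. P6@(-1, 0) [-y clear] — {P10, P12, P2, P3, P4, P5, P6, P8, P9}
10. P1@(-1, -1) [-x clear] — {P1, P10, P12, P2, P3, P4, P5, P6, P8, P9}

P4; P2; P5; P12; P8; P3; P10; P9; P6; P1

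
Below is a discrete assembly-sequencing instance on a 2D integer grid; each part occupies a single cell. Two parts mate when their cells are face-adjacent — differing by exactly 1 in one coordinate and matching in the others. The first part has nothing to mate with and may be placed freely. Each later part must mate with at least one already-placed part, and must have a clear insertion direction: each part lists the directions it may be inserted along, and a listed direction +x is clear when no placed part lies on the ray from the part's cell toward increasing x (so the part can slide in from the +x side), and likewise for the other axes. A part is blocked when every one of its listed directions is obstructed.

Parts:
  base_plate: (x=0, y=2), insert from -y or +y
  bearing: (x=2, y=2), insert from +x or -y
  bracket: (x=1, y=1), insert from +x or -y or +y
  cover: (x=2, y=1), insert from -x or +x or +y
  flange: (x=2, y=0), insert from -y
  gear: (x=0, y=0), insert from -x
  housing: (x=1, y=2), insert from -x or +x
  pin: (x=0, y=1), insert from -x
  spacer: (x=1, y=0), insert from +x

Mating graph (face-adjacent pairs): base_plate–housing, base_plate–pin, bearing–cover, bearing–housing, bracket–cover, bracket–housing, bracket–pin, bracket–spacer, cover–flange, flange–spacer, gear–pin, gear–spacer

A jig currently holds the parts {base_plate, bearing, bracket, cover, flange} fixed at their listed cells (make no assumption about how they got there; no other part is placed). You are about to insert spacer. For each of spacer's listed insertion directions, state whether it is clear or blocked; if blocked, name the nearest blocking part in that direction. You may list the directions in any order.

+x: nearest on ray is flange@(2, 0) ⇒ blocked

+x: blocked by flange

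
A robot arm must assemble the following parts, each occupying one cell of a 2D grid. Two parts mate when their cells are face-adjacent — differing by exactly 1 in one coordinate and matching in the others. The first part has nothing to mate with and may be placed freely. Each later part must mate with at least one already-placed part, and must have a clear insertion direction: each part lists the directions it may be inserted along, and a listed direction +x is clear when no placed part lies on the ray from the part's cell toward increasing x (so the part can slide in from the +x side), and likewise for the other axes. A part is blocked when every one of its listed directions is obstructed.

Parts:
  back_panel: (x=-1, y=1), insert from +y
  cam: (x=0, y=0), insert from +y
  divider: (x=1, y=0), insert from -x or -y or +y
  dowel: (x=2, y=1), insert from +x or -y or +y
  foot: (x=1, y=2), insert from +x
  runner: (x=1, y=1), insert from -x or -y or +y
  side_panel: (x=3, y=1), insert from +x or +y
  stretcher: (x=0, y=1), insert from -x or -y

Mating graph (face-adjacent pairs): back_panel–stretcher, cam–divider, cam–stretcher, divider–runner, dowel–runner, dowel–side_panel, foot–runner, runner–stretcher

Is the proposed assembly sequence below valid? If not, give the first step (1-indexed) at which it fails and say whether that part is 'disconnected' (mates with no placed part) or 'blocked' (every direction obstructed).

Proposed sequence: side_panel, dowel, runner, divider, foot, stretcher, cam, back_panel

1. side_panel@(3, 1) [+x clear] — {side_panel}
2. dowel@(2, 1) [-y clear] — {dowel, side_panel}
3. runner@(1, 1) [-x clear] — {dowel, runner, side_panel}
4. divider@(1, 0) [-x clear] — {divider, dowel, runner, side_panel}
5. foot@(1, 2) [+x clear] — {divider, dowel, foot, runner, side_panel}
6. stretcher@(0, 1) [-x clear] — {divider, dowel, foot, runner, side_panel, stretcher}
7. cam@(0, 0) — +y all obstructed ⇒ blocked

Invalid at step 7 (blocked)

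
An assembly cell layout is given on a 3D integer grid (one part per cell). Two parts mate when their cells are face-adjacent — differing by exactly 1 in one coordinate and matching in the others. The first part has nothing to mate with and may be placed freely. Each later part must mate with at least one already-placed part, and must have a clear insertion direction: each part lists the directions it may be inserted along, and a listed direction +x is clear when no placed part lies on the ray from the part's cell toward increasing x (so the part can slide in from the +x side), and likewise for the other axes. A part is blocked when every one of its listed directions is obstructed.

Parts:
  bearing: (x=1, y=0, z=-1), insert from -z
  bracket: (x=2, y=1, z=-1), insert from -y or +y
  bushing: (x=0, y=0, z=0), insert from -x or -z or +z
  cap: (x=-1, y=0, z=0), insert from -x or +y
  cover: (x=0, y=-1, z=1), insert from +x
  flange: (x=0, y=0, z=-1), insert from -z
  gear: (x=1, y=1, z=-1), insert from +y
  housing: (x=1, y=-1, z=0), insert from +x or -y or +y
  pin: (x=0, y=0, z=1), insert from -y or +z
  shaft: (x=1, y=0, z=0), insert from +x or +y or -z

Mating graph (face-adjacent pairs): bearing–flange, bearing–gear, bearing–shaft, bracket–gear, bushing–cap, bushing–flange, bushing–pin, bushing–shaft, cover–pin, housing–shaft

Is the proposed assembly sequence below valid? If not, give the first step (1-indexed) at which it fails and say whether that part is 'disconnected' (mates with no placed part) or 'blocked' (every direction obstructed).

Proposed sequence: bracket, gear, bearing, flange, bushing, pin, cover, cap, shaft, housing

Valid

1. bracket@(2, 1, -1) [-y clear] — {bracket}
2. gear@(1, 1, -1) [+y clear] — {bracket, gear}
3. bearing@(1, 0, -1) [-z clear] — {bearing, bracket, gear}
4. flange@(0, 0, -1) [-z clear] — {bearing, bracket, flange, gear}
5. bushing@(0, 0, 0) [-x clear] — {bearing, bracket, bushing, flange, gear}
6. pin@(0, 0, 1) [-y clear] — {bearing, bracket, bushing, flange, gear, pin}
7. cover@(0, -1, 1) [+x clear] — {bearing, bracket, bushing, cover, flange, gear, pin}
8. cap@(-1, 0, 0) [-x clear] — {bearing, bracket, bushing, cap, cover, flange, gear, pin}
9. shaft@(1, 0, 0) [+x clear] — {bearing, bracket, bushing, cap, cover, flange, gear, pin, shaft}
10. housing@(1, -1, 0) [+x clear] — {bearing, bracket, bushing, cap, cover, flange, gear, housing, pin, shaft}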